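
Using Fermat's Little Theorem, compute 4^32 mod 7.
By Fermat: 4^{6} ≡ 1 mod 7. 32 = 5×6 + 2. So 4^{32} ≡ 4^{2} ≡ 2 mod 7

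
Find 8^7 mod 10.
By repeated squaring mod 10: 8^{1}≡8, 8^{2}≡4, 8^{4}≡6. Then 8^{7} = 8^{4+2+1} ≡ 6 × 4 × 8 ≡ 2 mod 10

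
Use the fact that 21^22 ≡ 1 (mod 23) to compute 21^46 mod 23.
By Fermat: 21^{22} ≡ 1 (mod 23). 46 = 2×22 + 2. So 21^{46} ≡ 21^{2} ≡ 4 (mod 23)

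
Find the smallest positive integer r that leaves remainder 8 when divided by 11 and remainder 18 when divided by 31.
M = 11 × 31 = 341. M₁ = 31, y₁ ≡ 5 (mod 11). M₂ = 11, y₂ ≡ 17 (mod 31). r = 8×31×5 + 18×11×17 ≡ 173 (mod 341)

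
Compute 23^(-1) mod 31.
Since 31 is prime, by Fermat 23^(-1) ≡ 23^{29} ≡ 27 mod 31. Verify: 23 × 27 = 621 ≡ 1 mod 31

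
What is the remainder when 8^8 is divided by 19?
By repeated squaring (mod 19): 8^{1}≡8, 8^{2}≡7, 8^{4}≡11, 8^{8}≡7. So 8^{8} ≡ 7 (mod 19)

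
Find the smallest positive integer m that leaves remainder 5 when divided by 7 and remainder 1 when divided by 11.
M = 7 × 11 = 77. M₁ = 11, y₁ ≡ 2 mod 7. M₂ = 7, y₂ ≡ 8 mod 11. m = 5×11×2 + 1×7×8 ≡ 12 mod 77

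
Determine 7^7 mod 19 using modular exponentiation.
By repeated squaring mod 19: 7^{1}≡7, 7^{2}≡11, 7^{4}≡7. Then 7^{7} = 7^{4+2+1} ≡ 7 × 11 × 7 ≡ 7 mod 19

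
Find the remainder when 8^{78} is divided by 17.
By Fermat: 8^{16} ≡ 1 mod 17. 78 = 4×16 + 14. So 8^{78} ≡ 8^{14} ≡ 4 mod 17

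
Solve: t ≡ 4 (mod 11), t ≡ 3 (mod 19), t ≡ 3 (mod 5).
M = 11 × 19 × 5 = 1045. M₁ = 95, y₁ ≡ 8 (mod 11). M₂ = 55, y₂ ≡ 9 (mod 19). M₃ = 209, y₃ ≡ 4 (mod 5). t = 4×95×8 + 3×55×9 + 3×209×4 ≡ 763 (mod 1045)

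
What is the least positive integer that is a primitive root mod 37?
g = 2. Powers: [2, 4, 8, 16, 32, 27, 17, 34, ...] generates all 36 non-zero residues.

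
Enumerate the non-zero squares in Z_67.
Squares in Z_67*: {1, 4, 6, 9, 10, 14, 15, 16, 17, 19, 21, 22, 23, 24, 25, 26, 29, 33, 35, 36, 37, 39, 40, 47, 49, 54, 55, 56, 59, 60, 62, 64, 65}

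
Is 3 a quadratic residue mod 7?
By Euler's criterion: 3^{3} ≡ 6 mod 7. Since this equals -1 (≡ 6), 3 is not a QR.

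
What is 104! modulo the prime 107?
(106)! = (104)! × (105) × (106) ≡ -1 (mod 107). So (104)! ≡ -1 × [(106)(105)]^(-1) ≡ 53 (mod 107)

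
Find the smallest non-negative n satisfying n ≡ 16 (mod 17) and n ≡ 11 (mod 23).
M = 17 × 23 = 391. M₁ = 23, y₁ ≡ 3 (mod 17). M₂ = 17, y₂ ≡ 19 (mod 23). n = 16×23×3 + 11×17×19 ≡ 356 (mod 391)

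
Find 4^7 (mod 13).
By repeated squaring (mod 13): 4^{1}≡4, 4^{2}≡3, 4^{4}≡9. Then 4^{7} = 4^{4+2+1} ≡ 9 × 3 × 4 ≡ 4 (mod 13)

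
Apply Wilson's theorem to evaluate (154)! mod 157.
(156)! = (154)! × (155) × (156) ≡ -1 mod 157. So (154)! ≡ -1 × [(156)(155)]^(-1) ≡ 78 mod 157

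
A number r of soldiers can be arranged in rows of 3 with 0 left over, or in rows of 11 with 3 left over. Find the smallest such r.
M = 3 × 11 = 33. M₁ = 11, y₁ ≡ 2 mod 3. M₂ = 3, y₂ ≡ 4 mod 11. r = 0×11×2 + 3×3×4 ≡ 3 mod 33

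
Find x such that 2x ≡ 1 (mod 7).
Since 7 is prime, by Fermat 2^(-1) ≡ 2^{5} ≡ 4 (mod 7). Verify: 2 × 4 = 8 ≡ 1 (mod 7)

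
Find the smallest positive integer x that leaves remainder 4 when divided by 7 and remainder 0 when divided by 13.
M = 7 × 13 = 91. M₁ = 13, y₁ ≡ 6 mod 7. M₂ = 7, y₂ ≡ 2 mod 13. x = 4×13×6 + 0×7×2 ≡ 39 mod 91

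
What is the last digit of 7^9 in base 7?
By repeated squaring mod 7: 7^{1}≡0, 7^{2}≡0, 7^{4}≡0, 7^{8}≡0. Then 7^{9} = 7^{8+1} ≡ 0 × 0 ≡ 0 mod 7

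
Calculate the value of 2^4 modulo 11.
2^{4} = 16 ≡ 5 (mod 11)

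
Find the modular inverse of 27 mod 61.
Since 61 is prime, by Fermat 27^(-1) ≡ 27^{59} ≡ 52 mod 61. Verify: 27 × 52 = 1404 ≡ 1 mod 61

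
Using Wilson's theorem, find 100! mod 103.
(102)! = (100)! × (101) × (102) ≡ -1 (mod 103). So (100)! ≡ -1 × [(102)(101)]^(-1) ≡ 51 (mod 103)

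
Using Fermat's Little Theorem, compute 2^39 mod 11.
By Fermat: 2^{10} ≡ 1 mod 11. 39 = 3×10 + 9. So 2^{39} ≡ 2^{9} ≡ 6 mod 11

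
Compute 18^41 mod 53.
By repeated squaring (mod 53): 18^{1}≡18, 18^{2}≡6, 18^{4}≡36, 18^{8}≡24, 18^{16}≡46, 18^{32}≡49. Then 18^{41} = 18^{32+8+1} ≡ 49 × 24 × 18 ≡ 21 (mod 53)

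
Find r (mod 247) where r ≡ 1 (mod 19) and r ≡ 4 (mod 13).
M = 19 × 13 = 247. M₁ = 13, y₁ ≡ 3 (mod 19). M₂ = 19, y₂ ≡ 11 (mod 13). r = 1×13×3 + 4×19×11 ≡ 134 (mod 247)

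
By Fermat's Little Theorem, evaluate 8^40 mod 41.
By Fermat's Little Theorem, 8^{40} ≡ 1 (mod 41) since 41 is prime and gcd(8, 41) = 1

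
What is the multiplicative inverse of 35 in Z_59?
Since 59 is prime, by Fermat 35^(-1) ≡ 35^{57} ≡ 27 (mod 59). Verify: 35 × 27 = 945 ≡ 1 (mod 59)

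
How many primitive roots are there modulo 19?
A prime p has φ(p-1) primitive roots; here φ(18) = 6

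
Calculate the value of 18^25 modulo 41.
By repeated squaring (mod 41): 18^{1}≡18, 18^{2}≡37, 18^{4}≡16, 18^{8}≡10, 18^{16}≡18. Then 18^{25} = 18^{16+8+1} ≡ 18 × 10 × 18 ≡ 1 (mod 41)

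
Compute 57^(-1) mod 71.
Since 71 is prime, by Fermat 57^(-1) ≡ 57^{69} ≡ 5 mod 71. Verify: 57 × 5 = 285 ≡ 1 mod 71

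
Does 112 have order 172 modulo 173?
ord_173(112) divides 172. For each prime q|172: 112^{86}≡172, 112^{4}≡132, none ≡ 1. So 112 has order 172 and is a primitive root mod 173.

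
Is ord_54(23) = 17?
Powers of 23 mod 54: 23^1≡23, 23^2≡43, 23^3≡17, 23^4≡13, 23^5≡29, 23^6≡19, 23^7≡5, 23^8≡7, 23^9≡53, 23^10≡31, 23^11≡11, 23^12≡37, 23^13≡41, 23^14≡25, 23^15≡35, 23^16≡49, 23^17≡47, 23^18≡1. 23^17≡47≢1, so ord ≠ 17. No, the actual order is 18.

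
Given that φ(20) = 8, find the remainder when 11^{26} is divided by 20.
By Euler: 11^{8} ≡ 1 (mod 20) since gcd(11, 20) = 1. 26 = 3×8 + 2. So 11^{26} ≡ 11^{2} ≡ 1 (mod 20)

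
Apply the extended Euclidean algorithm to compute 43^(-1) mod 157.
Extended GCD: 43(-73) + 157(20) = 1. So 43^(-1) ≡ -73 ≡ 84 (mod 157). Verify: 43 × 84 = 3612 ≡ 1 (mod 157)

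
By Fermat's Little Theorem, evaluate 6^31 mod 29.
By Fermat: 6^{28} ≡ 1 (mod 29). So 6^{31} = 6^{28} · 6^{3} ≡ 6^{3} ≡ 13 (mod 29)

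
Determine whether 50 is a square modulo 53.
By Euler's criterion: 50^{26} ≡ 52 (mod 53). Since this equals -1 (≡ 52), 50 is not a QR.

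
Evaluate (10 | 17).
(10/17) = 10^{8} mod 17 = -1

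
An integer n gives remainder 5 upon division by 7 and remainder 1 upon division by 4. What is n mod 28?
M = 7 × 4 = 28. M₁ = 4, y₁ ≡ 2 mod 7. M₂ = 7, y₂ ≡ 3 mod 4. n = 5×4×2 + 1×7×3 ≡ 5 mod 28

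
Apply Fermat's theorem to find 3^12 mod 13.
By Fermat's Little Theorem, 3^{12} ≡ 1 mod 13 since 13 is prime and gcd(3, 13) = 1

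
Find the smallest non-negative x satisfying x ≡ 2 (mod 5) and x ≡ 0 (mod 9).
M = 5 × 9 = 45. M₁ = 9, y₁ ≡ 4 (mod 5). M₂ = 5, y₂ ≡ 2 (mod 9). x = 2×9×4 + 0×5×2 ≡ 27 (mod 45)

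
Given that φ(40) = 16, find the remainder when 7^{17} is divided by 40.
By Euler: 7^{16} ≡ 1 mod 40 since gcd(7, 40) = 1. 17 = 1×16 + 1. So 7^{17} ≡ 7^{1} ≡ 7 mod 40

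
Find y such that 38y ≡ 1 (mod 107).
Since 107 is prime, by Fermat 38^(-1) ≡ 38^{105} ≡ 31 (mod 107). Verify: 38 × 31 = 1178 ≡ 1 (mod 107)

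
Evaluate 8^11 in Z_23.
By repeated squaring (mod 23): 8^{1}≡8, 8^{2}≡18, 8^{4}≡2, 8^{8}≡4. Then 8^{11} = 8^{8+2+1} ≡ 4 × 18 × 8 ≡ 1 (mod 23)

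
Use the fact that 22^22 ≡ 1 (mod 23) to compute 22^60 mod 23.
By Fermat: 22^{22} ≡ 1 (mod 23). 60 = 2×22 + 16. So 22^{60} ≡ 22^{16} ≡ 1 (mod 23)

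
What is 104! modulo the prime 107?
(106)! = (104)! × (105) × (106) ≡ -1 (mod 107). So (104)! ≡ -1 × [(106)(105)]^(-1) ≡ 53 (mod 107)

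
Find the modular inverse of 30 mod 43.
Since 43 is prime, by Fermat 30^(-1) ≡ 30^{41} ≡ 33 (mod 43). Verify: 30 × 33 = 990 ≡ 1 (mod 43)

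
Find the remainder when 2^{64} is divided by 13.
By Fermat: 2^{12} ≡ 1 (mod 13). 64 = 5×12 + 4. So 2^{64} ≡ 2^{4} ≡ 3 (mod 13)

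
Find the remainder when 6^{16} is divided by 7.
By Fermat: 6^{6} ≡ 1 mod 7. 16 = 2×6 + 4. So 6^{16} ≡ 6^{4} ≡ 1 mod 7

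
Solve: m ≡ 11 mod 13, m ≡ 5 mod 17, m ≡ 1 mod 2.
M = 13 × 17 × 2 = 442. M₁ = 34, y₁ ≡ 5 mod 13. M₂ = 26, y₂ ≡ 2 mod 17. M₃ = 221, y₃ ≡ 1 mod 2. m = 11×34×5 + 5×26×2 + 1×221×1 ≡ 141 mod 442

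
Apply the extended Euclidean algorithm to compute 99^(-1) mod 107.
Extended GCD: 99(40) + 107(-37) = 1. So 99^(-1) ≡ 40 (mod 107). Verify: 99 × 40 = 3960 ≡ 1 (mod 107)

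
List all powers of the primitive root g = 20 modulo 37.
20^1, 20^2, ..., 20^{36} mod 37: [20, 30, 8, 12, 18, 27, 22, 33, 31, 28, 5, 26, 2, 3, 23, 16, 24, 36, 17, 7, 29, 25, 19, 10, 15, 4, 6, 9, 32, 11, 35, 34, 14, 21, 13, 1]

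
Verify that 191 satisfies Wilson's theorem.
(190)! mod 191 = 190. Since this equals -1 mod 191, Wilson confirms 191 is prime.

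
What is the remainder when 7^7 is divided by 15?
By repeated squaring mod 15: 7^{1}≡7, 7^{2}≡4, 7^{4}≡1. Then 7^{7} = 7^{4+2+1} ≡ 1 × 4 × 7 ≡ 13 mod 15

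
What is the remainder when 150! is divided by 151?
By Wilson's theorem, (150)! ≡ -1 ≡ 150 mod 151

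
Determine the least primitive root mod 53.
g = 2. Powers: [2, 4, 8, 16, 32, 11, ...] generates all 52 non-zero residues.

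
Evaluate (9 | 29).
(9/29) = 9^{14} mod 29 = 1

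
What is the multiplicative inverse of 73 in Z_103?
Since 103 is prime, by Fermat 73^(-1) ≡ 73^{101} ≡ 24 (mod 103). Verify: 73 × 24 = 1752 ≡ 1 (mod 103)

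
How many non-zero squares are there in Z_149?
For prime 149, there are (p-1)/2 = (149-1)/2 = 74 quadratic residues (excluding 0).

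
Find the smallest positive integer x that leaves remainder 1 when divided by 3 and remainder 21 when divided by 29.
M = 3 × 29 = 87. M₁ = 29, y₁ ≡ 2 mod 3. M₂ = 3, y₂ ≡ 10 mod 29. x = 1×29×2 + 21×3×10 ≡ 79 mod 87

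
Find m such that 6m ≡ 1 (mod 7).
Since 7 is prime, by Fermat 6^(-1) ≡ 6^{5} ≡ 6 (mod 7). Verify: 6 × 6 = 36 ≡ 1 (mod 7)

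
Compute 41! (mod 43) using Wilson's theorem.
(42)! = (41)! × (42) ≡ -1 (mod 43). So (41)! ≡ -1 × (42)^(-1) ≡ (-1)×(-1) = 1 (mod 43)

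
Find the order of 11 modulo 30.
Powers of 11 mod 30: 11^1≡11, 11^2≡1. So the order of 11 is 2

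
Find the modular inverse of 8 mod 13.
Since 13 is prime, by Fermat 8^(-1) ≡ 8^{11} ≡ 5 (mod 13). Verify: 8 × 5 = 40 ≡ 1 (mod 13)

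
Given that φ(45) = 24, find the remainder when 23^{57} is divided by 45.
By Euler: 23^{24} ≡ 1 (mod 45) since gcd(23, 45) = 1. 57 = 2×24 + 9. So 23^{57} ≡ 23^{9} ≡ 8 (mod 45)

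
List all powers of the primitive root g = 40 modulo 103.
40^1, 40^2, ..., 40^{102} mod 103: [40, 55, 37, 38, 78, 30, 67, 2, 80, 7, 74, 76, 53, 60, 31, 4, 57, 14, 45, 49, 3, 17, 62, 8, 11, 28, 90, 98, 6, 34, 21, 16, 22, 56, 77, 93, 12, 68, 42, 32, 44, 9, 51, 83, 24, 33, 84, 64, 88, 18, 102, 63, 48, 66, 65, 25, 73, 36, 101, 23, 96, 29, 27, 50, 43, 72, 99, 46, 89, 58, 54, 100, 86, 41, 95, 92, 75, 13, 5, 97, 69, 82, 87, 81, 47, 26, 10, 91, 35, 61, 71, 59, 94, 52, 20, 79, 70, 19, 39, 15, 85, 1]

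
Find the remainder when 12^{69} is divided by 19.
By Fermat: 12^{18} ≡ 1 mod 19. 69 = 3×18 + 15. So 12^{69} ≡ 12^{15} ≡ 18 mod 19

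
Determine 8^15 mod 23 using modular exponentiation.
By repeated squaring (mod 23): 8^{1}≡8, 8^{2}≡18, 8^{4}≡2, 8^{8}≡4. Then 8^{15} = 8^{8+4+2+1} ≡ 4 × 2 × 18 × 8 ≡ 2 (mod 23)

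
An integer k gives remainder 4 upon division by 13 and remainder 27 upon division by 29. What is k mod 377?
M = 13 × 29 = 377. M₁ = 29, y₁ ≡ 9 mod 13. M₂ = 13, y₂ ≡ 9 mod 29. k = 4×29×9 + 27×13×9 ≡ 56 mod 377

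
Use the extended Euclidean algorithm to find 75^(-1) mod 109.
Extended GCD: 75(16) + 109(-11) = 1. So 75^(-1) ≡ 16 (mod 109). Verify: 75 × 16 = 1200 ≡ 1 (mod 109)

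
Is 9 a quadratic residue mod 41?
By Euler's criterion: 9^{20} ≡ 1 mod 41. Since this equals 1, 9 is a QR.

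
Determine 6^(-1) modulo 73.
Since 73 is prime, by Fermat 6^(-1) ≡ 6^{71} ≡ 61 mod 73. Verify: 6 × 61 = 366 ≡ 1 mod 73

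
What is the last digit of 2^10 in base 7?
Using Fermat: 2^{6} ≡ 1 (mod 7). 10 ≡ 4 (mod 6). So 2^{10} ≡ 2^{4} ≡ 2 (mod 7)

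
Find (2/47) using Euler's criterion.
(2/47) = 2^{23} mod 47 = 1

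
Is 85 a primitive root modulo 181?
ord_181(85) divides 180. For each prime q|180: 85^{90}≡180, 85^{60}≡48, 85^{36}≡59, none ≡ 1. So 85 has order 180 and is a primitive root mod 181.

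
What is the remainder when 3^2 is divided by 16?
3^{2} = 9 ≡ 9 mod 16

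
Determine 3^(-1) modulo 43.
Since 43 is prime, by Fermat 3^(-1) ≡ 3^{41} ≡ 29 mod 43. Verify: 3 × 29 = 87 ≡ 1 mod 43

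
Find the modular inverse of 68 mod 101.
Since 101 is prime, by Fermat 68^(-1) ≡ 68^{99} ≡ 52 mod 101. Verify: 68 × 52 = 3536 ≡ 1 mod 101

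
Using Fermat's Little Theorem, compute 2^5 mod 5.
By Fermat: 2^{4} ≡ 1 mod 5. So 2^{5} = 2^{4} · 2^{1} ≡ 2^{1} ≡ 2 mod 5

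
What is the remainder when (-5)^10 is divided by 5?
By repeated squaring (mod 5): (-5)^{1}≡0, (-5)^{2}≡0, (-5)^{4}≡0, (-5)^{8}≡0. Then (-5)^{10} = (-5)^{8+2} ≡ 0 × 0 ≡ 0 (mod 5)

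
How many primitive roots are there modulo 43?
Number of primitive roots mod 43 = φ(p-1) = φ(42) = 12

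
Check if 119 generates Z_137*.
119^{17} ≡ 1 mod 137 and 17 < 136, so ord_137(119) = 17 ≠ 136 and 119 is not a primitive root.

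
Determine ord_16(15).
Powers of 15 mod 16: 15^1≡15, 15^2≡1. ord_16(15) = 2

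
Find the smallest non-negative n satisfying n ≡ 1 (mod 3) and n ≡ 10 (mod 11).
M = 3 × 11 = 33. M₁ = 11, y₁ ≡ 2 (mod 3). M₂ = 3, y₂ ≡ 4 (mod 11). n = 1×11×2 + 10×3×4 ≡ 10 (mod 33)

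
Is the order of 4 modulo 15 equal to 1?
Powers of 4 mod 15: 4^1≡4, 4^2≡1. 4^1≡4≢1, so ord ≠ 1. No, the actual order is 2.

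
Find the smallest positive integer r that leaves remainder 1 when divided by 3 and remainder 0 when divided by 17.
M = 3 × 17 = 51. M₁ = 17, y₁ ≡ 2 mod 3. M₂ = 3, y₂ ≡ 6 mod 17. r = 1×17×2 + 0×3×6 ≡ 34 mod 51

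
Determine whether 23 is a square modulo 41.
By Euler's criterion: 23^{20} ≡ 1 (mod 41). Since this equals 1, 23 is a QR.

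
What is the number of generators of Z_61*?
Number of primitive roots mod 61 = φ(p-1) = φ(60) = 16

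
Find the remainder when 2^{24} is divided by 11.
By Fermat: 2^{10} ≡ 1 (mod 11). 24 = 2×10 + 4. So 2^{24} ≡ 2^{4} ≡ 5 (mod 11)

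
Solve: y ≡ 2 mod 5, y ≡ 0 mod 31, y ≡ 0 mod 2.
M = 5 × 31 × 2 = 310. M₁ = 62, y₁ ≡ 3 mod 5. M₂ = 10, y₂ ≡ 28 mod 31. M₃ = 155, y₃ ≡ 1 mod 2. y = 2×62×3 + 0×10×28 + 0×155×1 ≡ 62 mod 310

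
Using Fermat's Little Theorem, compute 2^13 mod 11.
By Fermat: 2^{10} ≡ 1 (mod 11). So 2^{13} = 2^{10} · 2^{3} ≡ 2^{3} ≡ 8 (mod 11)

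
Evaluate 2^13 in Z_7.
Using Fermat: 2^{6} ≡ 1 mod 7. 13 ≡ 1 mod 6. So 2^{13} ≡ 2^{1} ≡ 2 mod 7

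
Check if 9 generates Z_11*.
9^{5} ≡ 1 (mod 11) and 5 < 10, so ord_11(9) = 5 ≠ 10 and 9 is not a primitive root.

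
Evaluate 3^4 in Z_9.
3^{4} = 81 ≡ 0 mod 9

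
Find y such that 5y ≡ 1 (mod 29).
Since 29 is prime, by Fermat 5^(-1) ≡ 5^{27} ≡ 6 (mod 29). Verify: 5 × 6 = 30 ≡ 1 (mod 29)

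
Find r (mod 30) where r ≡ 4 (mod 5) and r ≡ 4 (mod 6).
M = 5 × 6 = 30. M₁ = 6, y₁ ≡ 1 (mod 5). M₂ = 5, y₂ ≡ 5 (mod 6). r = 4×6×1 + 4×5×5 ≡ 4 (mod 30)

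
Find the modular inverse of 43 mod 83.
Since 83 is prime, by Fermat 43^(-1) ≡ 43^{81} ≡ 56 mod 83. Verify: 43 × 56 = 2408 ≡ 1 mod 83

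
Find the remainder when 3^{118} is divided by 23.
By Fermat: 3^{22} ≡ 1 mod 23. 118 = 5×22 + 8. So 3^{118} ≡ 3^{8} ≡ 6 mod 23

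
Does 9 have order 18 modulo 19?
9^{9} ≡ 1 (mod 19) and 9 < 18, so ord_19(9) = 9 ≠ 18 and 9 is not a primitive root.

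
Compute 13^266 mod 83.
Using Fermat: 13^{82} ≡ 1 mod 83. 266 ≡ 20 mod 82. So 13^{266} ≡ 13^{20} ≡ 36 mod 83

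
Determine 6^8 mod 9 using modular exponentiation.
By repeated squaring mod 9: 6^{1}≡6, 6^{2}≡0, 6^{4}≡0, 6^{8}≡0. So 6^{8} ≡ 0 mod 9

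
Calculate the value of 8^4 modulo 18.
8^{4} = 4096 ≡ 10 mod 18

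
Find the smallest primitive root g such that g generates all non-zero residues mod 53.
g = 2. Powers: [2, 4, 8, 16, 32, 11, 22, 44, ...] generates all 52 non-zero residues.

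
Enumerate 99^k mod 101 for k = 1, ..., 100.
99^1, 99^2, ..., 99^{100} mod 101: [99, 4, 93, 16, 69, 64, 74, 54, 94, 14, 73, 56, 90, 22, 57, 88, 26, 49, 3, 95, 12, 77, 48, 5, 91, 20, 61, 80, 42, 17, 67, 68, 66, 70, 62, 78, 46, 9, 83, 36, 29, 43, 15, 71, 60, 82, 38, 25, 51, 100, 2, 97, 8, 85, 32, 37, 27, 47, 7, 87, 28, 45, 11, 79, 44, 13, 75, 52, 98, 6, 89, 24, 53, 96, 10, 81, 40, 21, 59, 84, 34, 33, 35, 31, 39, 23, 55, 92, 18, 65, 72, 58, 86, 30, 41, 19, 63, 76, 50, 1]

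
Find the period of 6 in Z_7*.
Powers of 6 mod 7: 6^1≡6, 6^2≡1. So the order of 6 is 2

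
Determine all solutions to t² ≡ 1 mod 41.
The square roots of 1 mod 41 are 1 and 40. Verify: 1² = 1 ≡ 1 mod 41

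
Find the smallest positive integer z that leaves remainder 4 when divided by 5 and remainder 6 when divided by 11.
M = 5 × 11 = 55. M₁ = 11, y₁ ≡ 1 (mod 5). M₂ = 5, y₂ ≡ 9 (mod 11). z = 4×11×1 + 6×5×9 ≡ 39 (mod 55)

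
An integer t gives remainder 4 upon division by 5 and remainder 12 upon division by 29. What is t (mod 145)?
M = 5 × 29 = 145. M₁ = 29, y₁ ≡ 4 (mod 5). M₂ = 5, y₂ ≡ 6 (mod 29). t = 4×29×4 + 12×5×6 ≡ 99 (mod 145)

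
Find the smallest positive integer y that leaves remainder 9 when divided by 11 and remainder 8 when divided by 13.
M = 11 × 13 = 143. M₁ = 13, y₁ ≡ 6 (mod 11). M₂ = 11, y₂ ≡ 6 (mod 13). y = 9×13×6 + 8×11×6 ≡ 86 (mod 143)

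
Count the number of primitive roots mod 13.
A prime p has φ(p-1) primitive roots; here φ(12) = 4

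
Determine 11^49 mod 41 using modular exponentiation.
Using Fermat: 11^{40} ≡ 1 (mod 41). 49 ≡ 9 (mod 40). So 11^{49} ≡ 11^{9} ≡ 12 (mod 41)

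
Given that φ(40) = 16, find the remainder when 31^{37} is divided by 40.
By Euler: 31^{16} ≡ 1 mod 40 since gcd(31, 40) = 1. 37 = 2×16 + 5. So 31^{37} ≡ 31^{5} ≡ 31 mod 40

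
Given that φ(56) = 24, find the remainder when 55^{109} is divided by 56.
By Euler: 55^{24} ≡ 1 mod 56 since gcd(55, 56) = 1. 109 = 4×24 + 13. So 55^{109} ≡ 55^{13} ≡ 55 mod 56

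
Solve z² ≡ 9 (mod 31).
The square roots of 9 mod 31 are 28 and 3. Verify: 28² = 784 ≡ 9 (mod 31)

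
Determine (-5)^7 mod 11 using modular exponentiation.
By repeated squaring mod 11: (-5)^{1}≡6, (-5)^{2}≡3, (-5)^{4}≡9. Then (-5)^{7} = (-5)^{4+2+1} ≡ 9 × 3 × 6 ≡ 8 mod 11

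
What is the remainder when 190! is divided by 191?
By Wilson's theorem, (190)! ≡ -1 ≡ 190 (mod 191)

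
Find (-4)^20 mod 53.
By repeated squaring mod 53: (-4)^{1}≡49, (-4)^{2}≡16, (-4)^{4}≡44, (-4)^{8}≡28, (-4)^{16}≡42. Then (-4)^{20} = (-4)^{16+4} ≡ 42 × 44 ≡ 46 mod 53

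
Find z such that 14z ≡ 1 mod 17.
Since 17 is prime, by Fermat 14^(-1) ≡ 14^{15} ≡ 11 mod 17. Verify: 14 × 11 = 154 ≡ 1 mod 17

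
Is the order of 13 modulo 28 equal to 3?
Powers of 13 mod 28: 13^1≡13, 13^2≡1. Already 13^2≡1, so the order is 2 < 3. No, the actual order is 2.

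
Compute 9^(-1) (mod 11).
Since 11 is prime, by Fermat 9^(-1) ≡ 9^{9} ≡ 5 (mod 11). Verify: 9 × 5 = 45 ≡ 1 (mod 11)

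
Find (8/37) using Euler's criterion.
(8/37) = 8^{18} mod 37 = -1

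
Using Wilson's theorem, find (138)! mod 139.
By Wilson's theorem, (138)! ≡ -1 ≡ 138 (mod 139)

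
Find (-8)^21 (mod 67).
By repeated squaring (mod 67): (-8)^{1}≡59, (-8)^{2}≡64, (-8)^{4}≡9, (-8)^{8}≡14, (-8)^{16}≡62. Then (-8)^{21} = (-8)^{16+4+1} ≡ 62 × 9 × 59 ≡ 25 (mod 67)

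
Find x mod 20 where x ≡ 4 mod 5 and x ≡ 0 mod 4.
M = 5 × 4 = 20. M₁ = 4, y₁ ≡ 4 mod 5. M₂ = 5, y₂ ≡ 1 mod 4. x = 4×4×4 + 0×5×1 ≡ 4 mod 20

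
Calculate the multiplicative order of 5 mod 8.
Powers of 5 mod 8: 5^1≡5, 5^2≡1. ord_8(5) = 2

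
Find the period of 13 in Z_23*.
Powers of 13 mod 23: 13^1≡13, 13^2≡8, 13^3≡12, 13^4≡18, 13^5≡4, 13^6≡6, 13^7≡9, 13^8≡2, 13^9≡3, 13^10≡16, 13^11≡1. Order = 11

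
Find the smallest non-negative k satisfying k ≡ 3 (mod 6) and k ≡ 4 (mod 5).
M = 6 × 5 = 30. M₁ = 5, y₁ ≡ 5 (mod 6). M₂ = 6, y₂ ≡ 1 (mod 5). k = 3×5×5 + 4×6×1 ≡ 9 (mod 30)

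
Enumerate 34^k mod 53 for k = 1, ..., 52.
34^1, 34^2, ..., 34^{52} mod 53: [34, 43, 31, 47, 8, 7, 26, 36, 5, 11, 3, 49, 23, 40, 35, 24, 21, 25, 2, 15, 33, 9, 41, 16, 14, 52, 19, 10, 22, 6, 45, 46, 27, 17, 48, 42, 50, 4, 30, 13, 18, 29, 32, 28, 51, 38, 20, 44, 12, 37, 39, 1]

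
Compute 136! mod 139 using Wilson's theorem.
(138)! = (136)! × (137) × (138) ≡ -1 mod 139. So (136)! ≡ -1 × [(138)(137)]^(-1) ≡ 69 mod 139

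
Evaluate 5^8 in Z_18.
By repeated squaring (mod 18): 5^{1}≡5, 5^{2}≡7, 5^{4}≡13, 5^{8}≡7. So 5^{8} ≡ 7 (mod 18)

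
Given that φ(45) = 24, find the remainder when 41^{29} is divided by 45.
By Euler: 41^{24} ≡ 1 (mod 45) since gcd(41, 45) = 1. 29 = 1×24 + 5. So 41^{29} ≡ 41^{5} ≡ 11 (mod 45)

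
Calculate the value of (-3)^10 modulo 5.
Using Fermat: (-3)^{4} ≡ 1 (mod 5). 10 ≡ 2 (mod 4). So (-3)^{10} ≡ (-3)^{2} ≡ 4 (mod 5)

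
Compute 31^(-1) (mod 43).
Since 43 is prime, by Fermat 31^(-1) ≡ 31^{41} ≡ 25 (mod 43). Verify: 31 × 25 = 775 ≡ 1 (mod 43)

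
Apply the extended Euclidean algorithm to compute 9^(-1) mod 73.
Extended GCD: 9(-8) + 73(1) = 1. So 9^(-1) ≡ -8 ≡ 65 mod 73. Verify: 9 × 65 = 585 ≡ 1 mod 73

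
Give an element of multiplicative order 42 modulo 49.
3 has order 42 mod 49 since 3^{42} ≡ 1 (mod 49) and no smaller power works.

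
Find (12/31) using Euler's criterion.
(12/31) = 12^{15} mod 31 = -1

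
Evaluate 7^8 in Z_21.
By repeated squaring (mod 21): 7^{1}≡7, 7^{2}≡7, 7^{4}≡7, 7^{8}≡7. So 7^{8} ≡ 7 (mod 21)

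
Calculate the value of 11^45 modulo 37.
Using Fermat: 11^{36} ≡ 1 mod 37. 45 ≡ 9 mod 36. So 11^{45} ≡ 11^{9} ≡ 36 mod 37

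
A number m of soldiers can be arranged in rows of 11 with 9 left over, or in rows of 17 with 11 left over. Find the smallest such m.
M = 11 × 17 = 187. M₁ = 17, y₁ ≡ 2 (mod 11). M₂ = 11, y₂ ≡ 14 (mod 17). m = 9×17×2 + 11×11×14 ≡ 130 (mod 187)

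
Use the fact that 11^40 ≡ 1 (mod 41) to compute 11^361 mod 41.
By Fermat: 11^{40} ≡ 1 (mod 41). 361 ≡ 1 (mod 40). So 11^{361} ≡ 11^{1} ≡ 11 (mod 41)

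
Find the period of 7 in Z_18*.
Powers of 7 mod 18: 7^1≡7, 7^2≡13, 7^3≡1. So the order of 7 is 3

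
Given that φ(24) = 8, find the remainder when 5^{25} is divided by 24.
By Euler: 5^{8} ≡ 1 (mod 24) since gcd(5, 24) = 1. 25 = 3×8 + 1. So 5^{25} ≡ 5^{1} ≡ 5 (mod 24)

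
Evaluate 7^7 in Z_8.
By repeated squaring mod 8: 7^{1}≡7, 7^{2}≡1, 7^{4}≡1. Then 7^{7} = 7^{4+2+1} ≡ 1 × 1 × 7 ≡ 7 mod 8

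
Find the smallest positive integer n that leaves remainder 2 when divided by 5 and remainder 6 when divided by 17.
M = 5 × 17 = 85. M₁ = 17, y₁ ≡ 3 mod 5. M₂ = 5, y₂ ≡ 7 mod 17. n = 2×17×3 + 6×5×7 ≡ 57 mod 85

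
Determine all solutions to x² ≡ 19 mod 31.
The square roots of 19 mod 31 are 9 and 22. Verify: 9² = 81 ≡ 19 mod 31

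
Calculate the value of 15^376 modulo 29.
Using Fermat: 15^{28} ≡ 1 mod 29. 376 ≡ 12 mod 28. So 15^{376} ≡ 15^{12} ≡ 25 mod 29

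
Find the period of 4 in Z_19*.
Powers of 4 mod 19: 4^1≡4, 4^2≡16, 4^3≡7, 4^4≡9, 4^5≡17, 4^6≡11, 4^7≡6, 4^8≡5, 4^9≡1. Order = 9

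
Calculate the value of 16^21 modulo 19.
Using Fermat: 16^{18} ≡ 1 mod 19. 21 ≡ 3 mod 18. So 16^{21} ≡ 16^{3} ≡ 11 mod 19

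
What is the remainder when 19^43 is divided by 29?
Using Fermat: 19^{28} ≡ 1 mod 29. 43 ≡ 15 mod 28. So 19^{43} ≡ 19^{15} ≡ 10 mod 29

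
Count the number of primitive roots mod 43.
Number of primitive roots mod 43 = φ(p-1) = φ(42) = 12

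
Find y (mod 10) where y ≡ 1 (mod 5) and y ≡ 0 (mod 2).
M = 5 × 2 = 10. M₁ = 2, y₁ ≡ 3 (mod 5). M₂ = 5, y₂ ≡ 1 (mod 2). y = 1×2×3 + 0×5×1 ≡ 6 (mod 10)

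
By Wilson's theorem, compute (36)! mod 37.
By Wilson's theorem, (36)! ≡ -1 ≡ 36 mod 37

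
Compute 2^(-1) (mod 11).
Since 11 is prime, by Fermat 2^(-1) ≡ 2^{9} ≡ 6 (mod 11). Verify: 2 × 6 = 12 ≡ 1 (mod 11)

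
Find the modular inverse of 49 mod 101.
Since 101 is prime, by Fermat 49^(-1) ≡ 49^{99} ≡ 33 mod 101. Verify: 49 × 33 = 1617 ≡ 1 mod 101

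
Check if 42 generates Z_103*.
42^{34} ≡ 1 mod 103 and 34 < 102, so ord_103(42) = 34 ≠ 102 and 42 is not a primitive root.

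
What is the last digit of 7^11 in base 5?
Using Fermat: 7^{4} ≡ 1 mod 5. 11 ≡ 3 mod 4. So 7^{11} ≡ 7^{3} ≡ 3 mod 5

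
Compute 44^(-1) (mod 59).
Since 59 is prime, by Fermat 44^(-1) ≡ 44^{57} ≡ 55 (mod 59). Verify: 44 × 55 = 2420 ≡ 1 (mod 59)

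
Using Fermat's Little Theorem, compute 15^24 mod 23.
By Fermat: 15^{22} ≡ 1 mod 23. So 15^{24} = 15^{22} · 15^{2} ≡ 15^{2} ≡ 18 mod 23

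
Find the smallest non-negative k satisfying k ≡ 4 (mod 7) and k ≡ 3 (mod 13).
M = 7 × 13 = 91. M₁ = 13, y₁ ≡ 6 (mod 7). M₂ = 7, y₂ ≡ 2 (mod 13). k = 4×13×6 + 3×7×2 ≡ 81 (mod 91)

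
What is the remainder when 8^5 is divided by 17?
By repeated squaring mod 17: 8^{1}≡8, 8^{2}≡13, 8^{4}≡16. Then 8^{5} = 8^{4+1} ≡ 16 × 8 ≡ 9 mod 17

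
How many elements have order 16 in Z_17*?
There are φ(17-1) = φ(16) = 8 primitive roots modulo 17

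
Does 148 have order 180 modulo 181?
148^{45} ≡ 1 mod 181 and 45 < 180, so ord_181(148) = 45 ≠ 180 and 148 is not a primitive root.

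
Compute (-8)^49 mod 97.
By repeated squaring mod 97: (-8)^{1}≡89, (-8)^{2}≡64, (-8)^{4}≡22, (-8)^{8}≡96, (-8)^{16}≡1, (-8)^{32}≡1. Then (-8)^{49} = (-8)^{32+16+1} ≡ 1 × 1 × 89 ≡ 89 mod 97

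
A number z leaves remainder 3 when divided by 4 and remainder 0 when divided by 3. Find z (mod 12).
M = 4 × 3 = 12. M₁ = 3, y₁ ≡ 3 (mod 4). M₂ = 4, y₂ ≡ 1 (mod 3). z = 3×3×3 + 0×4×1 ≡ 3 (mod 12)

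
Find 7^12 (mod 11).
Using Fermat: 7^{10} ≡ 1 (mod 11). 12 ≡ 2 (mod 10). So 7^{12} ≡ 7^{2} ≡ 5 (mod 11)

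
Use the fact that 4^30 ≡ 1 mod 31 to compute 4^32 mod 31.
By Fermat: 4^{30} ≡ 1 mod 31. So 4^{32} = 4^{30} · 4^{2} ≡ 4^{2} ≡ 16 mod 31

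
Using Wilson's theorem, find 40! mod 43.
(42)! = (40)! × (41) × (42) ≡ -1 (mod 43). So (40)! ≡ -1 × [(42)(41)]^(-1) ≡ 21 (mod 43)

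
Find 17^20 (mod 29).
By repeated squaring (mod 29): 17^{1}≡17, 17^{2}≡28, 17^{4}≡1, 17^{8}≡1, 17^{16}≡1. Then 17^{20} = 17^{16+4} ≡ 1 × 1 ≡ 1 (mod 29)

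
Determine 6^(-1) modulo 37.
Since 37 is prime, by Fermat 6^(-1) ≡ 6^{35} ≡ 31 (mod 37). Verify: 6 × 31 = 186 ≡ 1 (mod 37)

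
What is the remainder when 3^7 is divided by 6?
By repeated squaring (mod 6): 3^{1}≡3, 3^{2}≡3, 3^{4}≡3. Then 3^{7} = 3^{4+2+1} ≡ 3 × 3 × 3 ≡ 3 (mod 6)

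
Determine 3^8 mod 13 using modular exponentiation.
By repeated squaring (mod 13): 3^{1}≡3, 3^{2}≡9, 3^{4}≡3, 3^{8}≡9. So 3^{8} ≡ 9 (mod 13)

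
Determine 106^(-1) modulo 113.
Since 113 is prime, by Fermat 106^(-1) ≡ 106^{111} ≡ 16 mod 113. Verify: 106 × 16 = 1696 ≡ 1 mod 113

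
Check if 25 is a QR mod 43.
By Euler's criterion: 25^{21} ≡ 1 mod 43. Since this equals 1, 25 is a QR.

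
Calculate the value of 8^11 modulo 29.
By repeated squaring mod 29: 8^{1}≡8, 8^{2}≡6, 8^{4}≡7, 8^{8}≡20. Then 8^{11} = 8^{8+2+1} ≡ 20 × 6 × 8 ≡ 3 mod 29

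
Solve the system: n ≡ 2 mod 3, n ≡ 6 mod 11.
M = 3 × 11 = 33. M₁ = 11, y₁ ≡ 2 mod 3. M₂ = 3, y₂ ≡ 4 mod 11. n = 2×11×2 + 6×3×4 ≡ 17 mod 33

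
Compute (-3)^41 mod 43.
By repeated squaring mod 43: (-3)^{1}≡40, (-3)^{2}≡9, (-3)^{4}≡38, (-3)^{8}≡25, (-3)^{16}≡23, (-3)^{32}≡13. Then (-3)^{41} = (-3)^{32+8+1} ≡ 13 × 25 × 40 ≡ 14 mod 43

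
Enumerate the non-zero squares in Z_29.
QRs mod 29: {1, 4, 5, 6, 7, 9, 13, 16, 20, 22, 23, 24, 25, 28}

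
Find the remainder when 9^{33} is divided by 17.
By Fermat: 9^{16} ≡ 1 mod 17. 33 = 2×16 + 1. So 9^{33} ≡ 9^{1} ≡ 9 mod 17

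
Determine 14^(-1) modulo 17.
Since 17 is prime, by Fermat 14^(-1) ≡ 14^{15} ≡ 11 mod 17. Verify: 14 × 11 = 154 ≡ 1 mod 17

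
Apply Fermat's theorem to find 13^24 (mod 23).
By Fermat: 13^{22} ≡ 1 (mod 23). So 13^{24} = 13^{22} · 13^{2} ≡ 13^{2} ≡ 8 (mod 23)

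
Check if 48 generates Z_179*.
48^{89} ≡ 1 (mod 179) and 89 < 178, so ord_179(48) = 89 ≠ 178 and 48 is not a primitive root.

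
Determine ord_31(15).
Powers of 15 mod 31: 15^1≡15, 15^2≡8, 15^3≡27, 15^4≡2, 15^5≡30, 15^6≡16, 15^7≡23, 15^8≡4, 15^9≡29, 15^10≡1. So the order of 15 is 10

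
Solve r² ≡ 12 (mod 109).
The square roots of 12 mod 109 are 11 and 98. Verify: 11² = 121 ≡ 12 (mod 109)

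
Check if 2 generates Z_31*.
2^{5} ≡ 1 mod 31 and 5 < 30, so ord_31(2) = 5 ≠ 30 and 2 is not a primitive root.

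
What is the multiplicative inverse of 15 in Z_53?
Since 53 is prime, by Fermat 15^(-1) ≡ 15^{51} ≡ 46 mod 53. Verify: 15 × 46 = 690 ≡ 1 mod 53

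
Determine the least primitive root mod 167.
g = 5. For each prime q|166: 5^{83}≡166, 5^{2}≡25, none ≡ 1, so ord_167(5) = 166 and 5 is a primitive root.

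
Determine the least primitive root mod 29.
g = 2. For each prime q|28: 2^{14}≡28, 2^{4}≡16, none ≡ 1, so ord_29(2) = 28 and 2 is a primitive root.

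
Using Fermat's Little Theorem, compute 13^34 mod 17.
By Fermat: 13^{16} ≡ 1 (mod 17). 34 = 2×16 + 2. So 13^{34} ≡ 13^{2} ≡ 16 (mod 17)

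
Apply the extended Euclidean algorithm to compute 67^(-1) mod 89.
Extended GCD: 67(4) + 89(-3) = 1. So 67^(-1) ≡ 4 mod 89. Verify: 67 × 4 = 268 ≡ 1 mod 89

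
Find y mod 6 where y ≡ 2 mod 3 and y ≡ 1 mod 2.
M = 3 × 2 = 6. M₁ = 2, y₁ ≡ 2 mod 3. M₂ = 3, y₂ ≡ 1 mod 2. y = 2×2×2 + 1×3×1 ≡ 5 mod 6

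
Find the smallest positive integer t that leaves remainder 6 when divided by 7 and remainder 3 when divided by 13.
M = 7 × 13 = 91. M₁ = 13, y₁ ≡ 6 (mod 7). M₂ = 7, y₂ ≡ 2 (mod 13). t = 6×13×6 + 3×7×2 ≡ 55 (mod 91)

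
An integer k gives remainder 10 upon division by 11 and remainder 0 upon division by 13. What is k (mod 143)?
M = 11 × 13 = 143. M₁ = 13, y₁ ≡ 6 (mod 11). M₂ = 11, y₂ ≡ 6 (mod 13). k = 10×13×6 + 0×11×6 ≡ 65 (mod 143)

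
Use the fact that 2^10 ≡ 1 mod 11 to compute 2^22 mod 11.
By Fermat: 2^{10} ≡ 1 mod 11. 22 = 2×10 + 2. So 2^{22} ≡ 2^{2} ≡ 4 mod 11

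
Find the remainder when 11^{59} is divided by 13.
By Fermat: 11^{12} ≡ 1 mod 13. 59 = 4×12 + 11. So 11^{59} ≡ 11^{11} ≡ 6 mod 13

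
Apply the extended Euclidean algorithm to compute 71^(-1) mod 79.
Extended GCD: 71(-10) + 79(9) = 1. So 71^(-1) ≡ -10 ≡ 69 (mod 79). Verify: 71 × 69 = 4899 ≡ 1 (mod 79)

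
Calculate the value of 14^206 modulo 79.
Using Fermat: 14^{78} ≡ 1 (mod 79). 206 ≡ 50 (mod 78). So 14^{206} ≡ 14^{50} ≡ 52 (mod 79)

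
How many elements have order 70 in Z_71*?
Number of primitive roots mod 71 = φ(p-1) = φ(70) = 24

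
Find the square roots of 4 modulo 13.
The square roots of 4 mod 13 are 11 and 2. Verify: 11² = 121 ≡ 4 mod 13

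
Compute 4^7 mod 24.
By repeated squaring (mod 24): 4^{1}≡4, 4^{2}≡16, 4^{4}≡16. Then 4^{7} = 4^{4+2+1} ≡ 16 × 16 × 4 ≡ 16 (mod 24)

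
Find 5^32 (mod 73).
By repeated squaring (mod 73): 5^{1}≡5, 5^{2}≡25, 5^{4}≡41, 5^{8}≡2, 5^{16}≡4, 5^{32}≡16. So 5^{32} ≡ 16 (mod 73)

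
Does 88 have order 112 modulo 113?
88^{56} ≡ 1 (mod 113) and 56 < 112, so ord_113(88) = 56 ≠ 112 and 88 is not a primitive root.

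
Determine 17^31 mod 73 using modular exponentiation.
By repeated squaring mod 73: 17^{1}≡17, 17^{2}≡70, 17^{4}≡9, 17^{8}≡8, 17^{16}≡64. Then 17^{31} = 17^{16+8+4+2+1} ≡ 64 × 8 × 9 × 70 × 17 ≡ 52 mod 73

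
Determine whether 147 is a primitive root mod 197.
ord_197(147) divides 196. For each prime q|196: 147^{98}≡196, 147^{28}≡164, none ≡ 1. So 147 has order 196 and is a primitive root mod 197.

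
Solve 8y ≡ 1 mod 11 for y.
Since 11 is prime, by Fermat 8^(-1) ≡ 8^{9} ≡ 7 mod 11. Verify: 8 × 7 = 56 ≡ 1 mod 11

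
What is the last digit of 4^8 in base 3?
Using Fermat: 4^{2} ≡ 1 mod 3. 8 ≡ 0 mod 2. So 4^{8} ≡ 4^{0} ≡ 1 mod 3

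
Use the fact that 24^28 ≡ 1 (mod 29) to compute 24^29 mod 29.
By Fermat: 24^{28} ≡ 1 (mod 29). So 24^{29} = 24^{28} · 24^{1} ≡ 24^{1} ≡ 24 (mod 29)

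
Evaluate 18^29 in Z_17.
Using Fermat: 18^{16} ≡ 1 (mod 17). 29 ≡ 13 (mod 16). So 18^{29} ≡ 18^{13} ≡ 1 (mod 17)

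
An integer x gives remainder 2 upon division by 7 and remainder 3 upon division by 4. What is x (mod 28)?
M = 7 × 4 = 28. M₁ = 4, y₁ ≡ 2 (mod 7). M₂ = 7, y₂ ≡ 3 (mod 4). x = 2×4×2 + 3×7×3 ≡ 23 (mod 28)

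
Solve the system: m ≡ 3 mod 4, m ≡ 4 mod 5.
M = 4 × 5 = 20. M₁ = 5, y₁ ≡ 1 mod 4. M₂ = 4, y₂ ≡ 4 mod 5. m = 3×5×1 + 4×4×4 ≡ 19 mod 20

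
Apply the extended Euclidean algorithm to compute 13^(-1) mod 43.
Extended GCD: 13(10) + 43(-3) = 1. So 13^(-1) ≡ 10 (mod 43). Verify: 13 × 10 = 130 ≡ 1 (mod 43)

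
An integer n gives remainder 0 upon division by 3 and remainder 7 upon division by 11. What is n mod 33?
M = 3 × 11 = 33. M₁ = 11, y₁ ≡ 2 mod 3. M₂ = 3, y₂ ≡ 4 mod 11. n = 0×11×2 + 7×3×4 ≡ 18 mod 33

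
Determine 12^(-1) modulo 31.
Since 31 is prime, by Fermat 12^(-1) ≡ 12^{29} ≡ 13 (mod 31). Verify: 12 × 13 = 156 ≡ 1 (mod 31)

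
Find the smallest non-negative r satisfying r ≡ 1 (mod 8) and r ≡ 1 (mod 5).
M = 8 × 5 = 40. M₁ = 5, y₁ ≡ 5 (mod 8). M₂ = 8, y₂ ≡ 2 (mod 5). r = 1×5×5 + 1×8×2 ≡ 1 (mod 40)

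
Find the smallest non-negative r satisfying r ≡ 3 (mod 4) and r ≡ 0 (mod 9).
M = 4 × 9 = 36. M₁ = 9, y₁ ≡ 1 (mod 4). M₂ = 4, y₂ ≡ 7 (mod 9). r = 3×9×1 + 0×4×7 ≡ 27 (mod 36)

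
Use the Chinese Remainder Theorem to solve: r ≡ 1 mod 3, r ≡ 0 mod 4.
M = 3 × 4 = 12. M₁ = 4, y₁ ≡ 1 mod 3. M₂ = 3, y₂ ≡ 3 mod 4. r = 1×4×1 + 0×3×3 ≡ 4 mod 12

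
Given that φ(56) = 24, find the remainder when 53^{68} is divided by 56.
By Euler: 53^{24} ≡ 1 mod 56 since gcd(53, 56) = 1. 68 = 2×24 + 20. So 53^{68} ≡ 53^{20} ≡ 9 mod 56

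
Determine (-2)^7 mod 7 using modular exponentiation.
Using Fermat: (-2)^{6} ≡ 1 mod 7. 7 ≡ 1 mod 6. So (-2)^{7} ≡ (-2)^{1} ≡ 5 mod 7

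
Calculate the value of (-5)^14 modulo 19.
By repeated squaring (mod 19): (-5)^{1}≡14, (-5)^{2}≡6, (-5)^{4}≡17, (-5)^{8}≡4. Then (-5)^{14} = (-5)^{8+4+2} ≡ 4 × 17 × 6 ≡ 9 (mod 19)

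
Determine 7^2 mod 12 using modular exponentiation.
7^{2} = 49 ≡ 1 mod 12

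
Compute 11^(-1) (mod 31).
Since 31 is prime, by Fermat 11^(-1) ≡ 11^{29} ≡ 17 (mod 31). Verify: 11 × 17 = 187 ≡ 1 (mod 31)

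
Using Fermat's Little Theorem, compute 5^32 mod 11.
By Fermat: 5^{10} ≡ 1 mod 11. 32 = 3×10 + 2. So 5^{32} ≡ 5^{2} ≡ 3 mod 11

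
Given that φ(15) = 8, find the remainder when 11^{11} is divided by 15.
By Euler: 11^{8} ≡ 1 mod 15 since gcd(11, 15) = 1. 11 = 1×8 + 3. So 11^{11} ≡ 11^{3} ≡ 11 mod 15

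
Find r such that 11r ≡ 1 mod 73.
Since 73 is prime, by Fermat 11^(-1) ≡ 11^{71} ≡ 20 mod 73. Verify: 11 × 20 = 220 ≡ 1 mod 73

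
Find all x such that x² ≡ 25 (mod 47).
The square roots of 25 mod 47 are 42 and 5. Verify: 42² = 1764 ≡ 25 (mod 47)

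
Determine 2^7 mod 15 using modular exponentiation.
By repeated squaring mod 15: 2^{1}≡2, 2^{2}≡4, 2^{4}≡1. Then 2^{7} = 2^{4+2+1} ≡ 1 × 4 × 2 ≡ 8 mod 15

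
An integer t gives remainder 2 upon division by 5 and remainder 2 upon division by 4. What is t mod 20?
M = 5 × 4 = 20. M₁ = 4, y₁ ≡ 4 mod 5. M₂ = 5, y₂ ≡ 1 mod 4. t = 2×4×4 + 2×5×1 ≡ 2 mod 20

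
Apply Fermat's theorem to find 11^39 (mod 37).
By Fermat: 11^{36} ≡ 1 (mod 37). So 11^{39} = 11^{36} · 11^{3} ≡ 11^{3} ≡ 36 (mod 37)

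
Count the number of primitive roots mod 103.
A prime p has φ(p-1) primitive roots; here φ(102) = 32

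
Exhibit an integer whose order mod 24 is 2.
7 has order 2 mod 24 since 7^{2} ≡ 1 mod 24 and no smaller power works.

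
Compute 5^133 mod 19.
Using Fermat: 5^{18} ≡ 1 mod 19. 133 ≡ 7 mod 18. So 5^{133} ≡ 5^{7} ≡ 16 mod 19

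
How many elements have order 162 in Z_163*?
Number of primitive roots mod 163 = φ(p-1) = φ(162) = 54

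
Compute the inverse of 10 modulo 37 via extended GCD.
Extended GCD: 10(-11) + 37(3) = 1. So 10^(-1) ≡ -11 ≡ 26 (mod 37). Verify: 10 × 26 = 260 ≡ 1 (mod 37)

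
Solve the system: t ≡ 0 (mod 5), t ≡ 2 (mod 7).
M = 5 × 7 = 35. M₁ = 7, y₁ ≡ 3 (mod 5). M₂ = 5, y₂ ≡ 3 (mod 7). t = 0×7×3 + 2×5×3 ≡ 30 (mod 35)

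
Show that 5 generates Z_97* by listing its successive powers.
5^1, 5^2, ..., 5^{96} mod 97: [5, 25, 28, 43, 21, 8, 40, 6, 30, 53, 71, 64, 29, 48, 46, 36, 83, 27, 38, 93, 77, 94, 82, 22, 13, 65, 34, 73, 74, 79, 7, 35, 78, 2, 10, 50, 56, 86, 42, 16, 80, 12, 60, 9, 45, 31, 58, 96, 92, 72, 69, 54, 76, 89, 57, 91, 67, 44, 26, 33, 68, 49, 51, 61, 14, 70, 59, 4, 20, 3, 15, 75, 84, 32, 63, 24, 23, 18, 90, 62, 19, 95, 87, 47, 41, 11, 55, 81, 17, 85, 37, 88, 52, 66, 39, 1]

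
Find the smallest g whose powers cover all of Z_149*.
g = 2. Powers: [2, 4, 8, 16, 32, 64, 128, 107, 65, ...] generates all 148 non-zero residues.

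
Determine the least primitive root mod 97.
g = 5. Powers: [5, 25, 28, 43, 21, 8, 40, 6, 30, 53, ...] generates all 96 non-zero residues.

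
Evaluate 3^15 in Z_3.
By repeated squaring (mod 3): 3^{1}≡0, 3^{2}≡0, 3^{4}≡0, 3^{8}≡0. Then 3^{15} = 3^{8+4+2+1} ≡ 0 × 0 × 0 × 0 ≡ 0 (mod 3)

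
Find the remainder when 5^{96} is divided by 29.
By Fermat: 5^{28} ≡ 1 (mod 29). 96 = 3×28 + 12. So 5^{96} ≡ 5^{12} ≡ 7 (mod 29)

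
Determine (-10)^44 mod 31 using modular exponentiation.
Using Fermat: (-10)^{30} ≡ 1 (mod 31). 44 ≡ 14 (mod 30). So (-10)^{44} ≡ (-10)^{14} ≡ 28 (mod 31)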